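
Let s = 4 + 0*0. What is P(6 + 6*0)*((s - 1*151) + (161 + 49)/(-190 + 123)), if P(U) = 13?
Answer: -130767/67 ≈ -1951.7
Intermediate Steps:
s = 4 (s = 4 + 0 = 4)
P(6 + 6*0)*((s - 1*151) + (161 + 49)/(-190 + 123)) = 13*((4 - 1*151) + (161 + 49)/(-190 + 123)) = 13*((4 - 151) + 210/(-67)) = 13*(-147 + 210*(-1/67)) = 13*(-147 - 210/67) = 13*(-10059/67) = -130767/67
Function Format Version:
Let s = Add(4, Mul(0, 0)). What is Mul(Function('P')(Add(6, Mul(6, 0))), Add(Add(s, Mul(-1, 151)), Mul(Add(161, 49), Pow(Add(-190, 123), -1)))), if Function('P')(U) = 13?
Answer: Rational(-130767, 67) ≈ -1951.7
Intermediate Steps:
s = 4 (s = Add(4, 0) = 4)
Mul(Function('P')(Add(6, Mul(6, 0))), Add(Add(s, Mul(-1, 151)), Mul(Add(161, 49), Pow(Add(-190, 123), -1)))) = Mul(13, Add(Add(4, Mul(-1, 151)), Mul(Add(161, 49), Pow(Add(-190, 123), -1)))) = Mul(13, Add(Add(4, -151), Mul(210, Pow(-67, -1)))) = Mul(13, Add(-147, Mul(210, Rational(-1, 67)))) = Mul(13, Add(-147, Rational(-210, 67))) = Mul(13, Rational(-10059, 67)) = Rational(-130767, 67)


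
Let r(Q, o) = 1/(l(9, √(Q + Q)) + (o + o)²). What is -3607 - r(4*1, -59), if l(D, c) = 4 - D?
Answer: -50205834/13919 ≈ -3607.0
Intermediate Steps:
r(Q, o) = 1/(-5 + 4*o²) (r(Q, o) = 1/((4 - 1*9) + (o + o)²) = 1/((4 - 9) + (2*o)²) = 1/(-5 + 4*o²))
-3607 - r(4*1, -59) = -3607 - 1/(-5 + 4*(-59)²) = -3607 - 1/(-5 + 4*3481) = -3607 - 1/(-5 + 13924) = -3607 - 1/13919 = -50205834/13919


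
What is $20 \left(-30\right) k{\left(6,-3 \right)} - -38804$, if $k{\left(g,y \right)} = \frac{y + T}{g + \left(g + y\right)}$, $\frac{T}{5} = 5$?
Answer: $\frac{112012}{3} \approx 37337.0$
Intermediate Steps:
$T = 25$ ($T = 5 \cdot 5 = 25$)
$k{\left(g,y \right)} = \frac{25 + y}{y + 2 g}$ ($k{\left(g,y \right)} = \frac{y + 25}{g + \left(g + y\right)} = \frac{25 + y}{y + 2 g}$)
$20 \left(-30\right) k{\left(6,-3 \right)} - -38804 = 20 \left(-30\right) \frac{25 - 3}{-3 + 2 \cdot 6} - -38804 = - 600 \frac{1}{-3 + 12} \cdot 22 + 38804 = - 600 \cdot \frac{1}{9} \cdot 22 + 38804 = \left(-600\right) \frac{22}{9} + 38804 = - \frac{4400}{3} + 38804 = \frac{112012}{3}$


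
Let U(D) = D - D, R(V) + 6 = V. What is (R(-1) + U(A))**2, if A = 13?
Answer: 49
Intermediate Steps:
R(V) = -6 + V
U(D) = 0
(R(-1) + U(A))**2 = ((-6 - 1) + 0)**2 = (-7 + 0)**2 = (-7)**2 = 49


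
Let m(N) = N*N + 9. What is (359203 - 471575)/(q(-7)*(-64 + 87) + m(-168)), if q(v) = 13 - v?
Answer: -112372/28693 ≈ -3.9164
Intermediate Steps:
m(N) = 9 + N² (m(N) = N² + 9 = 9 + N²)
(359203 - 471575)/(q(-7)*(-64 + 87) + m(-168)) = (359203 - 471575)/((13 - 1*(-7))*(-64 + 87) + (9 + (-168)²)) = -112372/((13 + 7)*23 + (9 + 28224)) = -112372/(20*23 + 28233) = -112372/(460 + 28233) = -112372/28693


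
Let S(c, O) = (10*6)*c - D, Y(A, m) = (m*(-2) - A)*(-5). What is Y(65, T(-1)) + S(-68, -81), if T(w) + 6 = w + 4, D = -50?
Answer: -3735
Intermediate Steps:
T(w) = -2 + w (T(w) = -6 + (w + 4) = -6 + (4 + w) = -2 + w)
Y(A, m) = 5*A + 10*m (Y(A, m) = (-2*m - A)*(-5) = (-A - 2*m)*(-5) = 5*A + 10*m)
S(c, O) = 50 + 60*c (S(c, O) = (10*6)*c - 1*(-50) = 60*c + 50 = 50 + 60*c)
Y(65, T(-1)) + S(-68, -81) = (5*65 + 10*(-2 - 1)) + (50 + 60*(-68)) = (325 + 10*(-3)) + (50 - 4080) = (325 - 30) - 4030 = 295 - 4030 = -3735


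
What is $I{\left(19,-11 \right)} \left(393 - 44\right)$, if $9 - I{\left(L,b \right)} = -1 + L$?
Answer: $-3141$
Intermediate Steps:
$I{\left(L,b \right)} = 10 - L$ ($I{\left(L,b \right)} = 9 - \left(-1 + L\right) = 10 - L$)
$I{\left(19,-11 \right)} \left(393 - 44\right) = \left(10 - 19\right) \left(393 - 44\right) = \left(10 - 19\right) 349 = \left(-9\right) 349 = -3141$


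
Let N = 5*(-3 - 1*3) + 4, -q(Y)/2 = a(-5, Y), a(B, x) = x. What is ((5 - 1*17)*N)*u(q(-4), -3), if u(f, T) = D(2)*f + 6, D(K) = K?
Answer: 6864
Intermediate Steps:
q(Y) = -2*Y
u(f, T) = 6 + 2*f (u(f, T) = 2*f + 6 = 6 + 2*f)
N = -26 (N = 5*(-3 - 3) + 4 = 5*(-6) + 4 = -30 + 4 = -26)
((5 - 1*17)*N)*u(q(-4), -3) = ((5 - 1*17)*(-26))*(6 + 2*(-2*(-4))) = ((5 - 17)*(-26))*(6 + 2*8) = (-12*(-26))*(6 + 16) = 312*22 = 6864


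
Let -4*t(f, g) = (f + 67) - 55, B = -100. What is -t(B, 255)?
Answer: -22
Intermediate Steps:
t(f, g) = -3 - f/4 (t(f, g) = -((f + 67) - 55)/4 = -((67 + f) - 55)/4 = -(12 + f)/4 = -3 - f/4)
-t(B, 255) = -(-3 - ¼*(-100)) = -(-3 + 25) = -1*22 = -22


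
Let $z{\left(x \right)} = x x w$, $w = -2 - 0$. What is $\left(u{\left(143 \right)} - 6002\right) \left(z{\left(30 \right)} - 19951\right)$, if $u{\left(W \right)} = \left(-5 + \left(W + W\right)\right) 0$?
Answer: $130549502$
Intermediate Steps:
$w = -2$ ($w = -2 + 0 = -2$)
$u{\left(W \right)} = 0$ ($u{\left(W \right)} = \left(-5 + 2 W\right) 0 = 0$)
$z{\left(x \right)} = - 2 x^{2}$ ($z{\left(x \right)} = x x \left(-2\right) = x^{2} \left(-2\right) = - 2 x^{2}$)
$\left(u{\left(143 \right)} - 6002\right) \left(z{\left(30 \right)} - 19951\right) = \left(0 - 6002\right) \left(- 2 \cdot 30^{2} - 19951\right) = - 6002 \left(\left(-2\right) 900 - 19951\right) = - 6002 \left(-1800 - 19951\right) = \left(-6002\right) \left(-21751\right) = 130549502$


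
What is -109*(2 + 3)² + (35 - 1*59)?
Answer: -2749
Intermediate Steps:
-109*(2 + 3)² + (35 - 1*59) = -109*5² + (35 - 59) = -109*25 - 24 = -2725 - 24 = -2749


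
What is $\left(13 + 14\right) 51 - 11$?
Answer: $1366$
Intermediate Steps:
$\left(13 + 14\right) 51 - 11 = 27 \cdot 51 - 11 = 1377 - 11 = 1366$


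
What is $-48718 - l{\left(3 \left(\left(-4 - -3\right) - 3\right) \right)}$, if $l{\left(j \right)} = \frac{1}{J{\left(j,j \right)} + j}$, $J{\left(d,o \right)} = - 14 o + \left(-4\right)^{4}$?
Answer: $- \frac{20071817}{412} \approx -48718.0$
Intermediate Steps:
$J{\left(d,o \right)} = 256 - 14 o$ ($J{\left(d,o \right)} = - 14 o + 256 = 256 - 14 o$)
$l{\left(j \right)} = \frac{1}{256 - 13 j}$ ($l{\left(j \right)} = \frac{1}{\left(256 - 14 j\right) + j} = \frac{1}{256 - 13 j}$)
$-48718 - l{\left(3 \left(\left(-4 - -3\right) - 3\right) \right)} = -48718 - - \frac{1}{-256 + 13 \cdot 3 \left(\left(-4 - -3\right) - 3\right)} = -48718 - - \frac{1}{-256 + 13 \cdot 3 \left(\left(-4 + 3\right) - 3\right)} = -48718 - - \frac{1}{-256 + 13 \cdot 3 \left(-1 - 3\right)} = -48718 - - \frac{1}{-256 + 13 \cdot 3 \left(-4\right)} = -48718 - - \frac{1}{-256 + 13 \left(-12\right)} = -48718 - - \frac{1}{-256 - 156} = -48718 - - \frac{1}{-412} = -48718 - \left(-1\right) \left(- \frac{1}{412}\right) = -48718 - \frac{1}{412} = - \frac{20071817}{412}$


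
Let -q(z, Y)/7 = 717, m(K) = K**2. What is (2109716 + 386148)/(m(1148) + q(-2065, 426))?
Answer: 356552/187555 ≈ 1.9011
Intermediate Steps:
q(z, Y) = -5019 (q(z, Y) = -7*717 = -5019)
(2109716 + 386148)/(m(1148) + q(-2065, 426)) = (2109716 + 386148)/(1148**2 - 5019) = 2495864/(1317904 - 5019) = 2495864/1312885 = 2495864*(1/1312885) = 356552/187555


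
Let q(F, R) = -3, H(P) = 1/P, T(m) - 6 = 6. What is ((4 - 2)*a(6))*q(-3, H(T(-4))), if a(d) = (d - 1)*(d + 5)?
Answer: -330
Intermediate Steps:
T(m) = 12 (T(m) = 6 + 6 = 12)
a(d) = (-1 + d)*(5 + d)
((4 - 2)*a(6))*q(-3, H(T(-4))) = ((4 - 2)*(-5 + 6² + 4*6))*(-3) = (2*(-5 + 36 + 24))*(-3) = (2*55)*(-3) = 110*(-3) = -330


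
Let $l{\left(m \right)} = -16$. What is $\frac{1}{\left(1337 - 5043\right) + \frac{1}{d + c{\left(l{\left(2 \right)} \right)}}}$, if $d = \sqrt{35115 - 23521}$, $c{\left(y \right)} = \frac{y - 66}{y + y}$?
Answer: $- \frac{5496708027}{20370801163502} - \frac{64 \sqrt{11594}}{10185400581751} \approx -0.00026983$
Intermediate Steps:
$c{\left(y \right)} = \frac{-66 + y}{2 y}$
$d = \sqrt{11594} \approx 107.68$
$\frac{1}{\left(1337 - 5043\right) + \frac{1}{d + c{\left(l{\left(2 \right)} \right)}}} = \frac{1}{\left(1337 - 5043\right) + \frac{1}{\sqrt{11594} + \frac{-66 - 16}{2 \left(-16\right)}}} = \frac{1}{-3706 + \frac{1}{\sqrt{11594} + \frac{1}{2} \left(- \frac{1}{16}\right) \left(-82\right)}} = \frac{1}{-3706 + \frac{1}{\sqrt{11594} + \frac{41}{16}}} = \frac{1}{-3706 + \frac{1}{\frac{41}{16} + \sqrt{11594}}}$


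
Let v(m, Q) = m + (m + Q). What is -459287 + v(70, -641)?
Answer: -459788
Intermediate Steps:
v(m, Q) = Q + 2*m (v(m, Q) = m + (Q + m) = Q + 2*m)
-459287 + v(70, -641) = -459287 + (-641 + 2*70) = -459287 + (-641 + 140) = -459287 - 501 = -459788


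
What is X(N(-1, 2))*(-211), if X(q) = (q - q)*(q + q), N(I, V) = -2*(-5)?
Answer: 0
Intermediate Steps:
N(I, V) = 10
X(q) = 0 (X(q) = 0*(2*q) = 0)
X(N(-1, 2))*(-211) = 0*(-211) = 0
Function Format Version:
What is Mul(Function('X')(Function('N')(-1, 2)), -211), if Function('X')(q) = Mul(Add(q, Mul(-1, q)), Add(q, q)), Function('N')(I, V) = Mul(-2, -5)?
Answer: 0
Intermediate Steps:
Function('N')(I, V) = 10
Function('X')(q) = 0 (Function('X')(q) = Mul(0, Mul(2, q)) = 0)
Mul(Function('X')(Function('N')(-1, 2)), -211) = Mul(0, -211) = 0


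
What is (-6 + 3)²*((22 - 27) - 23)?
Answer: -252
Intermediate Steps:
(-6 + 3)²*((22 - 27) - 23) = (-3)²*(-5 - 23) = 9*(-28) = -252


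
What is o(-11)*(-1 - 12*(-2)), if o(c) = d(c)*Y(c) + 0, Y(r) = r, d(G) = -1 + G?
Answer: 3036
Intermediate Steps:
o(c) = c*(-1 + c) (o(c) = (-1 + c)*c + 0 = c*(-1 + c) + 0 = c*(-1 + c))
o(-11)*(-1 - 12*(-2)) = (-11*(-1 - 11))*(-1 - 12*(-2)) = (-11*(-12))*(-1 - 6*(-4)) = 132*(-1 + 24) = 132*23 = 3036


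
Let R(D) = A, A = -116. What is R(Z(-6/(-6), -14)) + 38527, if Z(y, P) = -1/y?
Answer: 38411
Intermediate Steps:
R(D) = -116
R(Z(-6/(-6), -14)) + 38527 = -116 + 38527 = 38411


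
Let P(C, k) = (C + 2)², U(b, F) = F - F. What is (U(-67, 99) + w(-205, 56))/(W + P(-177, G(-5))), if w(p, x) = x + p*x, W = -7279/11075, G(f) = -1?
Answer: -31630200/84791149 ≈ -0.37304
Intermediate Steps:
U(b, F) = 0
W = -7279/11075 (W = -7279*1/11075 = -7279/11075 ≈ -0.65725)
P(C, k) = (2 + C)²
(U(-67, 99) + w(-205, 56))/(W + P(-177, G(-5))) = (0 + 56*(1 - 205))/(-7279/11075 + (2 - 177)²) = (0 + 56*(-204))/(-7279/11075 + (-175)²) = (0 - 11424)/(-7279/11075 + 30625) = -11424/339164596/11075 = -11424*11075/339164596 = -31630200/84791149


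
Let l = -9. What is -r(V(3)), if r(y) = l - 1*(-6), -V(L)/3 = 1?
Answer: 3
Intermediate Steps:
V(L) = -3 (V(L) = -3*1 = -3)
r(y) = -3 (r(y) = -9 - 1*(-6) = -9 + 6 = -3)
-r(V(3)) = -1*(-3) = 3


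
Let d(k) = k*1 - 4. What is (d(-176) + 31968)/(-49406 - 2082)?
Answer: -7947/12872 ≈ -0.61739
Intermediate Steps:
d(k) = -4 + k (d(k) = k - 4 = -4 + k)
(d(-176) + 31968)/(-49406 - 2082) = ((-4 - 176) + 31968)/(-49406 - 2082) = (-180 + 31968)/(-51488) = 31788*(-1/51488) = -7947/12872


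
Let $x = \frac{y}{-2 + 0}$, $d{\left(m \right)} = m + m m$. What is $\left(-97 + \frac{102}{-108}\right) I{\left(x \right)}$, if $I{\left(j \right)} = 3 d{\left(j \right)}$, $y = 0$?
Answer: $0$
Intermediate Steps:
$d{\left(m \right)} = m + m^{2}$
$x = 0$ ($x = \frac{1}{-2 + 0} \cdot 0 = \frac{1}{-2} \cdot 0 = \left(- \frac{1}{2}\right) 0 = 0$)
$I{\left(j \right)} = 3 j \left(1 + j\right)$
$\left(-97 + \frac{102}{-108}\right) I{\left(x \right)} = \left(-97 + \frac{102}{-108}\right) 3 \cdot 0 \left(1 + 0\right) = \left(-97 + 102 \left(- \frac{1}{108}\right)\right) 3 \cdot 0 \cdot 1 = \left(-97 - \frac{17}{18}\right) 0 = \left(- \frac{1763}{18}\right) 0 = 0$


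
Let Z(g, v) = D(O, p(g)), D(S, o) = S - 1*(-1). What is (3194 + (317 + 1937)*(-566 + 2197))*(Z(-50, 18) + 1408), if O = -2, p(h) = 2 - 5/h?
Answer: 5177011476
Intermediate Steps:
p(h) = 2 - 5/h
D(S, o) = 1 + S (D(S, o) = S + 1 = 1 + S)
Z(g, v) = -1 (Z(g, v) = 1 - 2 = -1)
(3194 + (317 + 1937)*(-566 + 2197))*(Z(-50, 18) + 1408) = (3194 + (317 + 1937)*(-566 + 2197))*(-1 + 1408) = (3194 + 2254*1631)*1407 = (3194 + 3676274)*1407 = 3679468*1407 = 5177011476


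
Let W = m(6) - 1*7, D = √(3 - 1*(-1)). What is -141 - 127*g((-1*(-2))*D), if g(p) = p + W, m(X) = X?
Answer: -522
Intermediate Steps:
D = 2 (D = √(3 + 1) = √4 = 2)
W = -1 (W = 6 - 1*7 = 6 - 7 = -1)
g(p) = -1 + p (g(p) = p - 1 = -1 + p)
-141 - 127*g((-1*(-2))*D) = -141 - 127*(-1 - 1*(-2)*2) = -141 - 127*(-1 + 2*2) = -141 - 127*(-1 + 4) = -141 - 127*3 = -141 - 381 = -522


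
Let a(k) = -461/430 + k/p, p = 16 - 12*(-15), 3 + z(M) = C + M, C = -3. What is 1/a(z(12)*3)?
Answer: -10535/10327 ≈ -1.0201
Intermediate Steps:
z(M) = -6 + M (z(M) = -3 + (-3 + M) = -6 + M)
p = 196 (p = 16 + 180 = 196)
a(k) = -461/430 + k/196
1/a(z(12)*3) = 1/(-461/430 + ((-6 + 12)*3)/196) = 1/(-461/430 + (6*3)/196) = 1/(-461/430 + (1/196)*18) = 1/(-461/430 + 9/98) = 1/(-10327/10535) = -10535/10327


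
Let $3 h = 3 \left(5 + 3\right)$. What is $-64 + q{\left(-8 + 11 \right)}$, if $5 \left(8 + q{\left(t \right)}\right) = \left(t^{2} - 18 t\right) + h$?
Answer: $- \frac{397}{5} \approx -79.4$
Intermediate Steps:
$h = 8$ ($h = \frac{3 \left(5 + 3\right)}{3} = \frac{3 \cdot 8}{3} = \frac{1}{3} \cdot 24 = 8$)
$q{\left(t \right)} = - \frac{32}{5} - \frac{18 t}{5} + \frac{t^{2}}{5}$ ($q{\left(t \right)} = -8 + \frac{\left(t^{2} - 18 t\right) + 8}{5} = -8 + \frac{8 + t^{2} - 18 t}{5} = -8 + \left(\frac{8}{5} - \frac{18 t}{5} + \frac{t^{2}}{5}\right) = - \frac{32}{5} - \frac{18 t}{5} + \frac{t^{2}}{5}$)
$-64 + q{\left(-8 + 11 \right)} = -64 - \left(\frac{32}{5} - \frac{\left(-8 + 11\right)^{2}}{5} + \frac{18 \left(-8 + 11\right)}{5}\right) = -64 - \left(\frac{86}{5} - \frac{9}{5}\right) = -64 - \frac{77}{5} = - \frac{397}{5}$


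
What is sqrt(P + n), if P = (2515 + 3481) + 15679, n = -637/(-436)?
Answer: sqrt(1030152133)/218 ≈ 147.23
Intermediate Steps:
n = 637/436 (n = -637*(-1/436) = 637/436 ≈ 1.4610)
P = 21675 (P = 5996 + 15679 = 21675)
sqrt(P + n) = sqrt(21675 + 637/436) = sqrt(9450937/436) = sqrt(1030152133)/218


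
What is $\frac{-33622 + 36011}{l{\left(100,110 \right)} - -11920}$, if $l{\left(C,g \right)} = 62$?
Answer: $\frac{2389}{11982} \approx 0.19938$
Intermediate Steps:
$\frac{-33622 + 36011}{l{\left(100,110 \right)} - -11920} = \frac{-33622 + 36011}{62 - -11920} = \frac{2389}{62 + \left(-4769 + 16689\right)} = \frac{2389}{62 + 11920} = \frac{2389}{11982}$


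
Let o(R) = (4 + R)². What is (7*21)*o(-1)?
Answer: 1323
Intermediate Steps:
(7*21)*o(-1) = (7*21)*(4 - 1)² = 147*3² = 147*9 = 1323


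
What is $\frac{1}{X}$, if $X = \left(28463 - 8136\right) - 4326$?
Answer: $\frac{1}{16001} \approx 6.2496 \cdot 10^{-5}$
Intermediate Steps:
$X = 16001$ ($X = 20327 - 4326 = 16001$)
$\frac{1}{X} = \frac{1}{16001}$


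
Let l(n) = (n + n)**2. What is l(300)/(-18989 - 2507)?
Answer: -45000/2687 ≈ -16.747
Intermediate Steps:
l(n) = 4*n**2 (l(n) = (2*n)**2 = 4*n**2)
l(300)/(-18989 - 2507) = (4*300**2)/(-18989 - 2507) = (4*90000)/(-21496) = 360000*(-1/21496) = -45000/2687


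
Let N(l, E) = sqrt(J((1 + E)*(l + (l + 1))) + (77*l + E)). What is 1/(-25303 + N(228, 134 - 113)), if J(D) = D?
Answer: -25303/640214178 - sqrt(27631)/640214178 ≈ -3.9782e-5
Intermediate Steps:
N(l, E) = sqrt(E + 77*l + (1 + E)*(1 + 2*l)) (N(l, E) = sqrt((1 + E)*(l + (l + 1)) + (77*l + E)) = sqrt((1 + E)*(l + (1 + l)) + (E + 77*l)) = sqrt((1 + E)*(1 + 2*l) + (E + 77*l)) = sqrt(E + 77*l + (1 + E)*(1 + 2*l)))
1/(-25303 + N(228, 134 - 113)) = 1/(-25303 + sqrt(1 + 2*(134 - 113) + 79*228 + 2*(134 - 113)*228)) = 1/(-25303 + sqrt(1 + 2*21 + 18012 + 2*21*228)) = 1/(-25303 + sqrt(1 + 42 + 18012 + 9576)) = 1/(-25303 + sqrt(27631))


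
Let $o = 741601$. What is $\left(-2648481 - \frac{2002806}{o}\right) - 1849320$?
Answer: $- \frac{3335575722207}{741601} \approx -4.4978 \cdot 10^{6}$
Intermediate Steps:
$\left(-2648481 - \frac{2002806}{o}\right) - 1849320 = \left(-2648481 - \frac{2002806}{741601}\right) - 1849320 = - \frac{1964118160887}{741601} - 1849320 = - \frac{3335575722207}{741601}$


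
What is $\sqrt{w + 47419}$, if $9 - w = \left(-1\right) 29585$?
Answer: $3 \sqrt{8557} \approx 277.51$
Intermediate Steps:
$w = 29594$ ($w = 9 - \left(-1\right) 29585 = 9 - -29585 = 9 + 29585 = 29594$)
$\sqrt{w + 47419} = \sqrt{29594 + 47419} = \sqrt{77013} = 3 \sqrt{8557}$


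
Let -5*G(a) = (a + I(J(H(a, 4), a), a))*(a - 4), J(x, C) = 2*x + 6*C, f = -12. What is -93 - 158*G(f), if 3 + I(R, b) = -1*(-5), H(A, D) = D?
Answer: 4963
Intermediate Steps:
I(R, b) = 2 (I(R, b) = -3 - 1*(-5) = -3 + 5 = 2)
G(a) = -(-4 + a)*(2 + a)/5 (G(a) = -(a + 2)*(a - 4)/5 = -(2 + a)*(-4 + a)/5 = -(-4 + a)*(2 + a)/5)
-93 - 158*G(f) = -93 - 158*(8/5 - ⅕*(-12)² + (⅖)*(-12)) = -93 - 158*(8/5 - ⅕*144 - 24/5) = -93 - 158*(8/5 - 144/5 - 24/5) = -93 - 158*(-32) = -93 + 5056 = 4963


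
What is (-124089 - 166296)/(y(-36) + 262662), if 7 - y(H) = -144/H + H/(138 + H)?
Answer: -1645515/1488437 ≈ -1.1055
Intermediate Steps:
y(H) = 7 + 144/H - H/(138 + H) (y(H) = 7 - (-144/H + H/(138 + H)) = 7 + (144/H - H/(138 + H)) = 7 + 144/H - H/(138 + H))
(-124089 - 166296)/(y(-36) + 262662) = (-124089 - 166296)/(6*(3312 + (-36)² + 185*(-36))/(-36*(138 - 36)) + 262662) = -290385/(6*(-1/36)*(3312 + 1296 - 6660)/102 + 262662) = -290385/(6*(-1/36)*(1/102)*(-2052) + 262662) = -290385/(57/17 + 262662) = -290385/4465311/17 = -290385*17/4465311 = -1645515/1488437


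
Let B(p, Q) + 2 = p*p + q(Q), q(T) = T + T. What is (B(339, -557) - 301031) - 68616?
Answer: -255842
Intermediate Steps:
q(T) = 2*T
B(p, Q) = -2 + p² + 2*Q (B(p, Q) = -2 + (p*p + 2*Q) = -2 + (p² + 2*Q) = -2 + p² + 2*Q)
(B(339, -557) - 301031) - 68616 = ((-2 + 339² + 2*(-557)) - 301031) - 68616 = ((-2 + 114921 - 1114) - 301031) - 68616 = (113805 - 301031) - 68616 = -187226 - 68616 = -255842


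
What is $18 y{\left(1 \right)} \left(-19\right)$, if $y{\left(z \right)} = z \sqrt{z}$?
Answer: $-342$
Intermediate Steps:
$y{\left(z \right)} = z^{\frac{3}{2}}$
$18 y{\left(1 \right)} \left(-19\right) = 18 \cdot 1^{\frac{3}{2}} \left(-19\right) = 18 \cdot 1 \left(-19\right) = 18 \left(-19\right) = -342$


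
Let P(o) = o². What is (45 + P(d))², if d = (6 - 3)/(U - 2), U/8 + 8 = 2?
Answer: 12658275081/6250000 ≈ 2025.3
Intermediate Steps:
U = -48 (U = -64 + 8*2 = -64 + 16 = -48)
d = -3/50 (d = (6 - 3)/(-48 - 2) = 3/(-50) = 3*(-1/50) = -3/50 ≈ -0.060000)
(45 + P(d))² = (45 + (-3/50)²)² = (45 + 9/2500)² = (112509/2500)² = 12658275081/6250000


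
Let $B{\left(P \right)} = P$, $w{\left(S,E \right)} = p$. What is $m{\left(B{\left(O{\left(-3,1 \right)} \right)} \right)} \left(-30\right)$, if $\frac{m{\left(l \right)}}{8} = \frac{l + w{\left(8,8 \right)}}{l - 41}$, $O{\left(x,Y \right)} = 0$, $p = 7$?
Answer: $\frac{1680}{41} \approx 40.976$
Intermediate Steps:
$w{\left(S,E \right)} = 7$
$m{\left(l \right)} = \frac{8 \left(7 + l\right)}{-41 + l}$ ($m{\left(l \right)} = 8 \frac{l + 7}{l - 41} = 8 \frac{7 + l}{-41 + l} = \frac{8 \left(7 + l\right)}{-41 + l}$)
$m{\left(B{\left(O{\left(-3,1 \right)} \right)} \right)} \left(-30\right) = \frac{8 \left(7 + 0\right)}{-41 + 0} \left(-30\right) = 8 \frac{1}{-41} \cdot 7 \left(-30\right) = 8 \left(- \frac{1}{41}\right) 7 \left(-30\right) = \left(- \frac{56}{41}\right) \left(-30\right) = \frac{1680}{41}$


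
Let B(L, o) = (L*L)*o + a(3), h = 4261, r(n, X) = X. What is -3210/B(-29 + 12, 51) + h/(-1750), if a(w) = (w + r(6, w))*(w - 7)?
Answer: -4554541/1716750 ≈ -2.6530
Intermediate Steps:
a(w) = 2*w*(-7 + w) (a(w) = (w + w)*(w - 7) = (2*w)*(-7 + w) = 2*w*(-7 + w))
B(L, o) = -24 + o*L² (B(L, o) = (L*L)*o + 2*3*(-7 + 3) = L²*o + 2*3*(-4) = o*L² - 24 = -24 + o*L²)
-3210/B(-29 + 12, 51) + h/(-1750) = -3210/(-24 + 51*(-29 + 12)²) + 4261/(-1750) = -3210/(-24 + 51*(-17)²) + 4261*(-1/1750) = -3210/(-24 + 51*289) - 4261/1750 = -3210/(-24 + 14739) - 4261/1750 = -3210/14715 - 4261/1750 = -3210*1/14715 - 4261/1750 = -214/981 - 4261/1750 = -4554541/1716750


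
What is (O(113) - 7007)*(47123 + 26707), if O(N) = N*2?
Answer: -500641230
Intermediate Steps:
O(N) = 2*N
(O(113) - 7007)*(47123 + 26707) = (2*113 - 7007)*(47123 + 26707) = (226 - 7007)*73830 = -6781*73830 = -500641230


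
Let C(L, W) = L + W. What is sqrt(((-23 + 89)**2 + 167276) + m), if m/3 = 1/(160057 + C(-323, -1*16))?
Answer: sqrt(4378304777662322)/159718 ≈ 414.29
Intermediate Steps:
m = 3/159718 (m = 3/(160057 + (-323 - 1*16)) = 3/(160057 + (-323 - 16)) = 3/(160057 - 339) = 3/159718 ≈ 1.8783e-5)
sqrt(((-23 + 89)**2 + 167276) + m) = sqrt(((-23 + 89)**2 + 167276) + 3/159718) = sqrt((66**2 + 167276) + 3/159718) = sqrt((4356 + 167276) + 3/159718) = sqrt(171632 + 3/159718) = sqrt(27412719779/159718) = sqrt(4378304777662322)/159718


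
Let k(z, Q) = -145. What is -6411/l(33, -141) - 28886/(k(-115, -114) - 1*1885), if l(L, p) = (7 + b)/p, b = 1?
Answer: 917625809/8120 ≈ 1.1301e+5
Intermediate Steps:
l(L, p) = 8/p (l(L, p) = (7 + 1)/p = 8/p)
-6411/l(33, -141) - 28886/(k(-115, -114) - 1*1885) = -6411/(8/(-141)) - 28886/(-145 - 1*1885) = -6411/(8*(-1/141)) - 28886/(-145 - 1885) = -6411/(-8/141) - 28886/(-2030) = -6411*(-141/8) - 28886*(-1/2030) = 903951/8 + 14443/1015 = 917625809/8120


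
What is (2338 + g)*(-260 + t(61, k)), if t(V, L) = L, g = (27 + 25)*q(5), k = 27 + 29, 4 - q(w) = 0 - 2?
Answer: -540600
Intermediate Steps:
q(w) = 6 (q(w) = 4 - (0 - 2) = 4 - 1*(-2) = 4 + 2 = 6)
k = 56
g = 312 (g = (27 + 25)*6 = 52*6 = 312)
(2338 + g)*(-260 + t(61, k)) = (2338 + 312)*(-260 + 56) = 2650*(-204) = -540600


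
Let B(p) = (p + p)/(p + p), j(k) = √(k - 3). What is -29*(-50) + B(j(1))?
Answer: 1451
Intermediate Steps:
j(k) = √(-3 + k)
B(p) = 1 (B(p) = (2*p)/((2*p)) = (2*p)*(1/(2*p)) = 1)
-29*(-50) + B(j(1)) = -29*(-50) + 1 = 1450 + 1 = 1451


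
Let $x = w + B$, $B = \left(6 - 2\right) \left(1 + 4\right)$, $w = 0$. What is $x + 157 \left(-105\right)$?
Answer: $-16465$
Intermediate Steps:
$B = 20$ ($B = 4 \cdot 5 = 20$)
$x = 20$ ($x = 0 + 20 = 20$)
$x + 157 \left(-105\right) = 20 + 157 \left(-105\right) = 20 - 16485 = -16465$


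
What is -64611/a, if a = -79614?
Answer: 7179/8846 ≈ 0.81155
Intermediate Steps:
-64611/a = -64611/(-79614) = -64611*(-1/79614) = 7179/8846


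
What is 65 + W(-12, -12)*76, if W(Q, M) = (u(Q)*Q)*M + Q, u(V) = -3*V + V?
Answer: 261809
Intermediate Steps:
u(V) = -2*V
W(Q, M) = Q - 2*M*Q² (W(Q, M) = ((-2*Q)*Q)*M + Q = (-2*Q²)*M + Q = -2*M*Q² + Q = Q - 2*M*Q²)
65 + W(-12, -12)*76 = 65 - 12*(1 - 2*(-12)*(-12))*76 = 65 - 12*(1 - 288)*76 = 65 - 12*(-287)*76 = 65 + 3444*76 = 65 + 261744 = 261809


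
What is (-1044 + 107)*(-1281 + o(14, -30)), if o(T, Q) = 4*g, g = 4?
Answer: 1185305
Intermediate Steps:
o(T, Q) = 16 (o(T, Q) = 4*4 = 16)
(-1044 + 107)*(-1281 + o(14, -30)) = (-1044 + 107)*(-1281 + 16) = -937*(-1265) = 1185305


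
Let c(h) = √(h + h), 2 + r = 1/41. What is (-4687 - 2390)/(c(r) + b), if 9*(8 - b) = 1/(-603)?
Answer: -68367970087263/82057748747 + 1875907190997*I*√82/82057748747 ≈ -833.17 + 207.01*I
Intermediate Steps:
r = -81/41 (r = -2 + 1/41 = -81/41 ≈ -1.9756)
c(h) = √2*√h (c(h) = √(2*h) = √2*√h)
b = 43417/5427 (b = 8 - ⅑/(-603) = 8 - ⅑*(-1/603) = 8 + 1/5427 = 43417/5427 ≈ 8.0002)
(-4687 - 2390)/(c(r) + b) = (-4687 - 2390)/(√2*√(-81/41) + 43417/5427) = -7077/(√2*(9*I*√41/41) + 43417/5427) = -7077/(9*I*√82/41 + 43417/5427) = -7077/(43417/5427 + 9*I*√82/41)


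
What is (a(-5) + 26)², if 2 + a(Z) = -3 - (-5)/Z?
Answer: 400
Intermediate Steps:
a(Z) = -5 + 5/Z (a(Z) = -2 + (-3 - (-5)/Z) = -2 + (-3 + 5/Z) = -5 + 5/Z)
(a(-5) + 26)² = ((-5 + 5/(-5)) + 26)² = ((-5 + 5*(-⅕)) + 26)² = ((-5 - 1) + 26)² = (-6 + 26)² = 20² = 400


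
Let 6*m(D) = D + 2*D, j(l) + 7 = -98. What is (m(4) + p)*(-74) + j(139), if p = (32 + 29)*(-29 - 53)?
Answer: 369895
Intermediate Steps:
j(l) = -105 (j(l) = -7 - 98 = -105)
p = -5002 (p = 61*(-82) = -5002)
m(D) = D/2 (m(D) = (D + 2*D)/6 = (3*D)/6 = D/2)
(m(4) + p)*(-74) + j(139) = ((1/2)*4 - 5002)*(-74) - 105 = (2 - 5002)*(-74) - 105 = -5000*(-74) - 105 = 370000 - 105 = 369895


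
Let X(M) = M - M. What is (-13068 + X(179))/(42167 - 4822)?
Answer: -1188/3395 ≈ -0.34993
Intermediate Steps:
X(M) = 0
(-13068 + X(179))/(42167 - 4822) = (-13068 + 0)/(42167 - 4822) = -13068/37345 = -13068*1/37345 = -1188/3395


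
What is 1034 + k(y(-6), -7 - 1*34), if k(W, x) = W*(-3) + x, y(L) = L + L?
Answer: 1029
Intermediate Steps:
y(L) = 2*L
k(W, x) = x - 3*W (k(W, x) = -3*W + x = x - 3*W)
1034 + k(y(-6), -7 - 1*34) = 1034 + ((-7 - 1*34) - 6*(-6)) = 1034 + ((-7 - 34) - 3*(-12)) = 1034 + (-41 + 36) = 1034 - 5 = 1029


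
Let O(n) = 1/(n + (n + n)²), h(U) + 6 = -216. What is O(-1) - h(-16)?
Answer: 667/3 ≈ 222.33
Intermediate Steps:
h(U) = -222 (h(U) = -6 - 216 = -222)
O(n) = 1/(n + 4*n²) (O(n) = 1/(n + (2*n)²) = 1/(n + 4*n²))
O(-1) - h(-16) = 1/((-1)*(1 + 4*(-1))) - 1*(-222) = -1/(1 - 4) + 222 = -1/(-3) + 222 = -1*(-⅓) + 222 = ⅓ + 222 = 667/3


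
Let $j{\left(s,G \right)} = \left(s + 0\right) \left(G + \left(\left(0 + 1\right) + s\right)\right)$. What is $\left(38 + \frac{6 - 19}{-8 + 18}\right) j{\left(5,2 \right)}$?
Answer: $1468$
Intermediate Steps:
$j{\left(s,G \right)} = s \left(1 + G + s\right)$ ($j{\left(s,G \right)} = s \left(G + \left(1 + s\right)\right) = s \left(1 + G + s\right)$)
$\left(38 + \frac{6 - 19}{-8 + 18}\right) j{\left(5,2 \right)} = \left(38 + \frac{6 - 19}{-8 + 18}\right) 5 \left(1 + 2 + 5\right) = \left(38 - \frac{13}{10}\right) 5 \cdot 8 = \left(38 - \frac{13}{10}\right) 40 = \frac{367}{10} \cdot 40 = 1468$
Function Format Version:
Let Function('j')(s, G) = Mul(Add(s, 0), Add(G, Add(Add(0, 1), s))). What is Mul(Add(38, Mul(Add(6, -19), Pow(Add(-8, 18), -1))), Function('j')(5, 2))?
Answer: 1468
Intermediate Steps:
Function('j')(s, G) = Mul(s, Add(1, G, s)) (Function('j')(s, G) = Mul(s, Add(G, Add(1, s))) = Mul(s, Add(1, G, s)))
Mul(Add(38, Mul(Add(6, -19), Pow(Add(-8, 18), -1))), Function('j')(5, 2)) = Mul(Add(38, Mul(Add(6, -19), Pow(Add(-8, 18), -1))), Mul(5, Add(1, 2, 5))) = Mul(Add(38, Mul(-13, Pow(10, -1))), Mul(5, 8)) = Mul(Add(38, Mul(-13, Rational(1, 10))), 40) = Mul(Add(38, Rational(-13, 10)), 40) = Mul(Rational(367, 10), 40) = 1468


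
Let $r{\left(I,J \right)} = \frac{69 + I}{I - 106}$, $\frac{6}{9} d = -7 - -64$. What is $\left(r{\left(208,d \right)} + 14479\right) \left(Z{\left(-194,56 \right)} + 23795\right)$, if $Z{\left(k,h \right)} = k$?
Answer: $\frac{11620621045}{34} \approx 3.4178 \cdot 10^{8}$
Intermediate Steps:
$d = \frac{171}{2}$ ($d = \frac{3 \left(-7 - -64\right)}{2} = \frac{3 \left(-7 + 64\right)}{2} = \frac{3}{2} \cdot 57 = \frac{171}{2} \approx 85.5$)
$r{\left(I,J \right)} = \frac{69 + I}{-106 + I}$
$\left(r{\left(208,d \right)} + 14479\right) \left(Z{\left(-194,56 \right)} + 23795\right) = \left(\frac{69 + 208}{-106 + 208} + 14479\right) \left(-194 + 23795\right) = \left(\frac{1}{102} \cdot 277 + 14479\right) 23601 = \left(\frac{277}{102} + 14479\right) 23601 = \frac{1477135}{102} \cdot 23601 = \frac{11620621045}{34}$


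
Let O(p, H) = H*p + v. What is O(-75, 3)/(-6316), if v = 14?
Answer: 211/6316 ≈ 0.033407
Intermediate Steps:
O(p, H) = 14 + H*p (O(p, H) = H*p + 14 = 14 + H*p)
O(-75, 3)/(-6316) = (14 + 3*(-75))/(-6316) = (14 - 225)*(-1/6316) = -211*(-1/6316) = 211/6316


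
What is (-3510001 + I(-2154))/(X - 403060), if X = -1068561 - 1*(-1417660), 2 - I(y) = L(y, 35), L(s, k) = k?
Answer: 3510034/53961 ≈ 65.048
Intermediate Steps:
I(y) = -33 (I(y) = 2 - 1*35 = 2 - 35 = -33)
X = 349099 (X = -1068561 + 1417660 = 349099)
(-3510001 + I(-2154))/(X - 403060) = (-3510001 - 33)/(349099 - 403060) = -3510034/(-53961) = -3510034*(-1/53961) = 3510034/53961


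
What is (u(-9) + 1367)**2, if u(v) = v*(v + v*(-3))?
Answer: 1452025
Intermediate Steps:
u(v) = -2*v**2 (u(v) = v*(v - 3*v) = v*(-2*v) = -2*v**2)
(u(-9) + 1367)**2 = (-2*(-9)**2 + 1367)**2 = (-2*81 + 1367)**2 = (-162 + 1367)**2 = 1205**2 = 1452025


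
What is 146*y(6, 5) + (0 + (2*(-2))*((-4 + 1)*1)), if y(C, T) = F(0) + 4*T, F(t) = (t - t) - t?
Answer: 2932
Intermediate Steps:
F(t) = -t (F(t) = 0 - t = -t)
y(C, T) = 4*T (y(C, T) = -1*0 + 4*T = 0 + 4*T = 4*T)
146*y(6, 5) + (0 + (2*(-2))*((-4 + 1)*1)) = 146*(4*5) + (0 + (2*(-2))*((-4 + 1)*1)) = 146*20 + (0 - (-12)) = 2920 + (0 - 4*(-3)) = 2920 + (0 + 12) = 2920 + 12 = 2932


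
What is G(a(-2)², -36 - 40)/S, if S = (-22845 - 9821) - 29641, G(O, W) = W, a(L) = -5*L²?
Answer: 76/62307 ≈ 0.0012198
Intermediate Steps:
S = -62307 (S = -32666 - 29641 = -62307)
G(a(-2)², -36 - 40)/S = (-36 - 40)/(-62307) = -76*(-1/62307) = 76/62307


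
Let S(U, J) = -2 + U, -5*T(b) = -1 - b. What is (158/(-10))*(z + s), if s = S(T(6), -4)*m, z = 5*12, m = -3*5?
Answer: -5451/5 ≈ -1090.2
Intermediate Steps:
m = -15
T(b) = ⅕ + b/5 (T(b) = -(-1 - b)/5 = ⅕ + b/5)
z = 60
s = 9 (s = (-2 + (⅕ + (⅕)*6))*(-15) = (-2 + (⅕ + 6/5))*(-15) = (-2 + 7/5)*(-15) = -⅗*(-15) = 9)
(158/(-10))*(z + s) = (158/(-10))*(60 + 9) = (158*(-⅒))*69 = -79/5*69 = -5451/5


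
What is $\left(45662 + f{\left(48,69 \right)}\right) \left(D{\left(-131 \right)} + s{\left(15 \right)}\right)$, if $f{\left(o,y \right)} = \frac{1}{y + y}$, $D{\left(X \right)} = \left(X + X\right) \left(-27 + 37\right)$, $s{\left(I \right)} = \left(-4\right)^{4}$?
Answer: $- \frac{2482734658}{23} \approx -1.0794 \cdot 10^{8}$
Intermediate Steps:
$s{\left(I \right)} = 256$
$D{\left(X \right)} = 20 X$ ($D{\left(X \right)} = 2 X 10 = 20 X$)
$f{\left(o,y \right)} = \frac{1}{2 y}$
$\left(45662 + f{\left(48,69 \right)}\right) \left(D{\left(-131 \right)} + s{\left(15 \right)}\right) = \left(45662 + \frac{1}{2 \cdot 69}\right) \left(20 \left(-131\right) + 256\right) = \left(45662 + \frac{1}{2} \cdot \frac{1}{69}\right) \left(-2620 + 256\right) = \left(45662 + \frac{1}{138}\right) \left(-2364\right) = \frac{6301357}{138} \left(-2364\right) = - \frac{2482734658}{23}$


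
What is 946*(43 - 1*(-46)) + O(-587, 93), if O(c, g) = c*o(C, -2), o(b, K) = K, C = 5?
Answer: 85368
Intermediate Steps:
O(c, g) = -2*c (O(c, g) = c*(-2) = -2*c)
946*(43 - 1*(-46)) + O(-587, 93) = 946*(43 - 1*(-46)) - 2*(-587) = 946*(43 + 46) + 1174 = 946*89 + 1174 = 84194 + 1174 = 85368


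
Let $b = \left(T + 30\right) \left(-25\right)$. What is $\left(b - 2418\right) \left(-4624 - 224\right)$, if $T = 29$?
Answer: $18873264$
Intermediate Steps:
$b = -1475$ ($b = \left(29 + 30\right) \left(-25\right) = 59 \left(-25\right) = -1475$)
$\left(b - 2418\right) \left(-4624 - 224\right) = \left(-1475 - 2418\right) \left(-4624 - 224\right) = \left(-3893\right) \left(-4848\right) = 18873264$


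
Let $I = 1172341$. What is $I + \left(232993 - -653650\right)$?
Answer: $2058984$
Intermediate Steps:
$I + \left(232993 - -653650\right) = 1172341 + \left(232993 - -653650\right) = 1172341 + \left(232993 + 653650\right) = 1172341 + 886643 = 2058984$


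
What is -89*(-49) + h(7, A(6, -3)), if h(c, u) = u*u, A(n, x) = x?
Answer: 4370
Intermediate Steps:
h(c, u) = u²
-89*(-49) + h(7, A(6, -3)) = -89*(-49) + (-3)² = 4361 + 9 = 4370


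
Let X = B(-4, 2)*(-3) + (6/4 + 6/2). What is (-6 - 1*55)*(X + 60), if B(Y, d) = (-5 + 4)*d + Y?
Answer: -10065/2 ≈ -5032.5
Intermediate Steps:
B(Y, d) = Y - d (B(Y, d) = -d + Y = Y - d)
X = 45/2 (X = (-4 - 1*2)*(-3) + (6/4 + 6/2) = (-4 - 2)*(-3) + (6*(¼) + 6*(½)) = -6*(-3) + (3/2 + 3) = 18 + 9/2 = 45/2 ≈ 22.500)
(-6 - 1*55)*(X + 60) = (-6 - 1*55)*(45/2 + 60) = (-6 - 55)*(165/2) = -61*165/2 = -10065/2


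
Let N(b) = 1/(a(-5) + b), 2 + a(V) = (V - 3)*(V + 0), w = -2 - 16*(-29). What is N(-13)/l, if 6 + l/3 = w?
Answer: 1/34200 ≈ 2.9240e-5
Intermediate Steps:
w = 462 (w = -2 + 464 = 462)
a(V) = -2 + V*(-3 + V) (a(V) = -2 + (V - 3)*(V + 0) = -2 + (-3 + V)*V = -2 + V*(-3 + V))
N(b) = 1/(38 + b) (N(b) = 1/((-2 + (-5)² - 3*(-5)) + b) = 1/((-2 + 25 + 15) + b) = 1/(38 + b))
l = 1368 (l = -18 + 3*462 = -18 + 1386 = 1368)
N(-13)/l = 1/((38 - 13)*1368) = (1/1368)/25 = (1/25)*(1/1368) = 1/34200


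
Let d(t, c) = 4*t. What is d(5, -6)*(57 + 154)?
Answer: 4220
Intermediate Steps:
d(5, -6)*(57 + 154) = (4*5)*(57 + 154) = 20*211 = 4220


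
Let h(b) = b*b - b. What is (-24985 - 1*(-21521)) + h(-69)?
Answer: 1366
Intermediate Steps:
h(b) = b² - b
(-24985 - 1*(-21521)) + h(-69) = (-24985 - 1*(-21521)) - 69*(-1 - 69) = (-24985 + 21521) - 69*(-70) = -3464 + 4830 = 1366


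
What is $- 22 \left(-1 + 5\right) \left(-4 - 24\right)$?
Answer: $2464$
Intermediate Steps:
$- 22 \left(-1 + 5\right) \left(-4 - 24\right) = - 22 \cdot 4 \left(-4 - 24\right) = - 22 \cdot 4 \left(-28\right) = \left(-22\right) \left(-112\right) = 2464$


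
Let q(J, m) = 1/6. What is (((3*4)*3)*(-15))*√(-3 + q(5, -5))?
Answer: -90*I*√102 ≈ -908.96*I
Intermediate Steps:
q(J, m) = ⅙
(((3*4)*3)*(-15))*√(-3 + q(5, -5)) = (((3*4)*3)*(-15))*√(-3 + ⅙) = ((12*3)*(-15))*√(-17/6) = (36*(-15))*(I*√102/6) = -90*I*√102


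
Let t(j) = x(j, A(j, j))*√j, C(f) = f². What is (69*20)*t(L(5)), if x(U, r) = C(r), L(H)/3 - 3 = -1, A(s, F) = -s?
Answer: 49680*√6 ≈ 1.2169e+5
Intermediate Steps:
L(H) = 6 (L(H) = 9 + 3*(-1) = 9 - 3 = 6)
x(U, r) = r²
t(j) = j^(5/2) (t(j) = (-j)²*√j = j²*√j = j^(5/2))
(69*20)*t(L(5)) = (69*20)*6^(5/2) = 1380*(36*√6) = 49680*√6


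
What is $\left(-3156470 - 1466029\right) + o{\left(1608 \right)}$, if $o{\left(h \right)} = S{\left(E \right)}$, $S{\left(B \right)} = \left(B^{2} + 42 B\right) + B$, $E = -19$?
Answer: $-4622955$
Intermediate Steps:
$S{\left(B \right)} = B^{2} + 43 B$
$o{\left(h \right)} = -456$ ($o{\left(h \right)} = - 19 \left(43 - 19\right) = \left(-19\right) 24 = -456$)
$\left(-3156470 - 1466029\right) + o{\left(1608 \right)} = \left(-3156470 - 1466029\right) - 456 = -4622499 - 456 = -4622955$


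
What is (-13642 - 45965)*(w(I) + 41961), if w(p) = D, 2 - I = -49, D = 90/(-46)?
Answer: -57524212206/23 ≈ -2.5011e+9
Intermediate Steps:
D = -45/23 (D = 90*(-1/46) = -45/23 ≈ -1.9565)
I = 51 (I = 2 - 1*(-49) = 2 + 49 = 51)
w(p) = -45/23
(-13642 - 45965)*(w(I) + 41961) = (-13642 - 45965)*(-45/23 + 41961) = -59607*965058/23 = -57524212206/23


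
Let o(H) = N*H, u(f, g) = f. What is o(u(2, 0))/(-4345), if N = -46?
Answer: 92/4345 ≈ 0.021174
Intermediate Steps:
o(H) = -46*H
o(u(2, 0))/(-4345) = -46*2/(-4345) = -92*(-1/4345) = 92/4345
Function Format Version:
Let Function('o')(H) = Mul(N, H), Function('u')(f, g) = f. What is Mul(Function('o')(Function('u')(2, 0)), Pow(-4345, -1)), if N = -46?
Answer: Rational(92, 4345) ≈ 0.021174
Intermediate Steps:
Function('o')(H) = Mul(-46, H)
Mul(Function('o')(Function('u')(2, 0)), Pow(-4345, -1)) = Mul(Mul(-46, 2), Pow(-4345, -1)) = Mul(-92, Rational(-1, 4345)) = Rational(92, 4345)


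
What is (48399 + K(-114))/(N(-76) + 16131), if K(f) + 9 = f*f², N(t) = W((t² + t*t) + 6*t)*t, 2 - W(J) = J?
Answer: -477718/286425 ≈ -1.6679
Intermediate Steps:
W(J) = 2 - J
N(t) = t*(2 - 6*t - 2*t²) (N(t) = (2 - ((t² + t*t) + 6*t))*t = (2 - ((t² + t²) + 6*t))*t = (2 - (2*t² + 6*t))*t = (2 + (-6*t - 2*t²))*t = (2 - 6*t - 2*t²)*t = t*(2 - 6*t - 2*t²))
K(f) = -9 + f³ (K(f) = -9 + f*f² = -9 + f³)
(48399 + K(-114))/(N(-76) + 16131) = (48399 + (-9 + (-114)³))/(-2*(-76)*(-1 - 76*(3 - 76)) + 16131) = (48399 + (-9 - 1481544))/(-2*(-76)*(-1 - 76*(-73)) + 16131) = (48399 - 1481553)/(-2*(-76)*(-1 + 5548) + 16131) = -1433154/(-2*(-76)*5547 + 16131) = -1433154/(843144 + 16131) = -1433154/859275 = -1433154*1/859275 = -477718/286425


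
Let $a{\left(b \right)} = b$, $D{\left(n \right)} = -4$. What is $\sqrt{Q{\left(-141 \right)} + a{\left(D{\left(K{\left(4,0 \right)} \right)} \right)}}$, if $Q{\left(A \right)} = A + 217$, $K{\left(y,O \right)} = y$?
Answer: $6 \sqrt{2} \approx 8.4853$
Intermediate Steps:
$Q{\left(A \right)} = 217 + A$
$\sqrt{Q{\left(-141 \right)} + a{\left(D{\left(K{\left(4,0 \right)} \right)} \right)}} = \sqrt{\left(217 - 141\right) - 4} = \sqrt{76 - 4} = \sqrt{72} = 6 \sqrt{2}$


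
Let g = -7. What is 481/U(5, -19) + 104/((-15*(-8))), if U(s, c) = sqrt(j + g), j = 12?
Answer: 13/15 + 481*sqrt(5)/5 ≈ 215.98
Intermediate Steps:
U(s, c) = sqrt(5) (U(s, c) = sqrt(12 - 7) = sqrt(5))
481/U(5, -19) + 104/((-15*(-8))) = 481/(sqrt(5)) + 104/((-15*(-8))) = 481*(sqrt(5)/5) + 104/120 = 481*sqrt(5)/5 + 104*(1/120) = 481*sqrt(5)/5 + 13/15 = 13/15 + 481*sqrt(5)/5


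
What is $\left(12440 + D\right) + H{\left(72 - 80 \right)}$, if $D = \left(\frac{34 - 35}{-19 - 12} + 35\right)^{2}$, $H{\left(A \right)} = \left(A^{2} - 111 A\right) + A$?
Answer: $\frac{14041420}{961} \approx 14611.0$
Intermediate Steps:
$H{\left(A \right)} = A^{2} - 110 A$
$D = \frac{1179396}{961}$ ($D = \left(- \frac{1}{-31} + 35\right)^{2} = \left(\left(-1\right) \left(- \frac{1}{31}\right) + 35\right)^{2} = \left(\frac{1}{31} + 35\right)^{2} = \left(\frac{1086}{31}\right)^{2} = \frac{1179396}{961} \approx 1227.3$)
$\left(12440 + D\right) + H{\left(72 - 80 \right)} = \left(12440 + \frac{1179396}{961}\right) + \left(72 - 80\right) \left(-110 + \left(72 - 80\right)\right) = \frac{13134236}{961} - 8 \left(-110 - 8\right) = \frac{13134236}{961} - -944 = \frac{13134236}{961} + 944 = \frac{14041420}{961}$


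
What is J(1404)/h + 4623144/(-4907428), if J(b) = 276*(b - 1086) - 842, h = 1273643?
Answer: -195058996688/223225404293 ≈ -0.87382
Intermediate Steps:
J(b) = -300578 + 276*b (J(b) = 276*(-1086 + b) - 842 = (-299736 + 276*b) - 842 = -300578 + 276*b)
J(1404)/h + 4623144/(-4907428) = (-300578 + 276*1404)/1273643 + 4623144/(-4907428) = (-300578 + 387504)*(1/1273643) + 4623144*(-1/4907428) = 86926*(1/1273643) - 1155786/1226857 = 12418/181949 - 1155786/1226857 = -195058996688/223225404293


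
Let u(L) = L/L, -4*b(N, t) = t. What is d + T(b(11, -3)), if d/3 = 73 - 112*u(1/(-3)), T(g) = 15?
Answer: -102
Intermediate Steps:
b(N, t) = -t/4
u(L) = 1
d = -117 (d = 3*(73 - 112*1) = 3*(73 - 112) = 3*(-39) = -117)
d + T(b(11, -3)) = -117 + 15 = -102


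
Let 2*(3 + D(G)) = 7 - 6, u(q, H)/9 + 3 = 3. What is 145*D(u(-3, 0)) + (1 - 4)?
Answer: -731/2 ≈ -365.50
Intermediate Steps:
u(q, H) = 0 (u(q, H) = -27 + 9*3 = -27 + 27 = 0)
D(G) = -5/2 (D(G) = -3 + (7 - 6)/2 = -3 + (1/2)*1 = -3 + 1/2 = -5/2)
145*D(u(-3, 0)) + (1 - 4) = 145*(-5/2) + (1 - 4) = -725/2 - 3 = -731/2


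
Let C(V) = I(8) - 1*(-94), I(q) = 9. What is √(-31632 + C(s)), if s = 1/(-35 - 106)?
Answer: I*√31529 ≈ 177.56*I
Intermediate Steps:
s = -1/141 (s = 1/(-141) = -1/141 ≈ -0.0070922)
C(V) = 103 (C(V) = 9 - 1*(-94) = 9 + 94 = 103)
√(-31632 + C(s)) = √(-31632 + 103) = √(-31529) = I*√31529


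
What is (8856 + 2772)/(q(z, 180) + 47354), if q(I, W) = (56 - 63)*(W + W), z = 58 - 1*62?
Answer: 5814/22417 ≈ 0.25936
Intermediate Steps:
z = -4 (z = 58 - 62 = -4)
q(I, W) = -14*W
(8856 + 2772)/(q(z, 180) + 47354) = (8856 + 2772)/(-14*180 + 47354) = 11628/(-2520 + 47354) = 11628/44834 = 11628*(1/44834) = 5814/22417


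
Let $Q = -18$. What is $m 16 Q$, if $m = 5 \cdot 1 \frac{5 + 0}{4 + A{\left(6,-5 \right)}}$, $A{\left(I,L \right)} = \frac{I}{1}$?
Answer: $-720$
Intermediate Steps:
$A{\left(I,L \right)} = I$ ($A{\left(I,L \right)} = I 1 = I$)
$m = \frac{5}{2}$ ($m = 5 \cdot 1 \frac{5 + 0}{4 + 6} = 5 \cdot \frac{5}{10} = 5 \cdot 5 \cdot \frac{1}{10} = 5 \cdot \frac{1}{2} = \frac{5}{2} \approx 2.5$)
$m 16 Q = \frac{5}{2} \cdot 16 \left(-18\right) = 40 \left(-18\right) = -720$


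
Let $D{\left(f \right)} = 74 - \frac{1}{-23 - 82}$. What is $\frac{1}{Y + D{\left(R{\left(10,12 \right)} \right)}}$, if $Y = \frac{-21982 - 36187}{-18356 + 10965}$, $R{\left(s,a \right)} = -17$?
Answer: $\frac{776055}{63543206} \approx 0.012213$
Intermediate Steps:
$Y = \frac{58169}{7391}$ ($Y = - \frac{58169}{-7391} = \left(-58169\right) \left(- \frac{1}{7391}\right) = \frac{58169}{7391} \approx 7.8702$)
$D{\left(f \right)} = \frac{7771}{105}$ ($D{\left(f \right)} = 74 - \frac{1}{-105} = 74 - - \frac{1}{105} = 74 + \frac{1}{105} = \frac{7771}{105}$)
$\frac{1}{Y + D{\left(R{\left(10,12 \right)} \right)}} = \frac{1}{\frac{58169}{7391} + \frac{7771}{105}} = \frac{1}{\frac{63543206}{776055}} = \frac{776055}{63543206}$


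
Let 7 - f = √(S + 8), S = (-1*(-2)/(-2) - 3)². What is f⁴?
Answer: 10033 - 4088*√6 ≈ 19.486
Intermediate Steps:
S = 16 (S = (2*(-½) - 3)² = (-1 - 3)² = (-4)² = 16)
f = 7 - 2*√6 (f = 7 - √(16 + 8) = 7 - √24 = 7 - 2*√6 ≈ 2.1010)
f⁴ = (7 - 2*√6)⁴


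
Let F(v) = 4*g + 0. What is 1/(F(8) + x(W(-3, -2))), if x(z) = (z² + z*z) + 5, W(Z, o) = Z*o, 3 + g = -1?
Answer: 1/61 ≈ 0.016393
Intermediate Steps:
g = -4 (g = -3 - 1 = -4)
x(z) = 5 + 2*z² (x(z) = (z² + z²) + 5 = 2*z² + 5 = 5 + 2*z²)
F(v) = -16 (F(v) = 4*(-4) + 0 = -16 + 0 = -16)
1/(F(8) + x(W(-3, -2))) = 1/(-16 + (5 + 2*(-3*(-2))²)) = 1/(-16 + (5 + 2*6²)) = 1/(-16 + (5 + 2*36)) = 1/(-16 + (5 + 72)) = 1/(-16 + 77) = 1/61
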